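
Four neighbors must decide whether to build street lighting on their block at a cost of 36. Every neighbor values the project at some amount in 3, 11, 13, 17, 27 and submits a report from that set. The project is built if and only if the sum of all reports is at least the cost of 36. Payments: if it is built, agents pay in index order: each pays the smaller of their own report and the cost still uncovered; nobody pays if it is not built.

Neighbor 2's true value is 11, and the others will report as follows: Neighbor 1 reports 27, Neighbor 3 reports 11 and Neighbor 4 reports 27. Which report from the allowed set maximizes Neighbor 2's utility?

3

Report 3: project built, pays 3, utility 11 - 3 = 8.
Report 11: project built, pays 9, utility 11 - 9 = 2.
Report 13: project built, pays 9, utility 11 - 9 = 2.
Report 17: project built, pays 9, utility 11 - 9 = 2.
Report 27: project built, pays 9, utility 11 - 9 = 2.
The best choice is 3 with utility 8.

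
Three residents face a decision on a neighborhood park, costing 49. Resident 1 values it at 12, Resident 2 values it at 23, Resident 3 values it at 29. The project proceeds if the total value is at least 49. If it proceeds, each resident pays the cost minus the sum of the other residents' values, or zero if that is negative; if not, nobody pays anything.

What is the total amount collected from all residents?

Total value 64 ≥ cost 49, so it is built.
Resident 1: others sum to 52; max(0, 49 - 52) = 0.
Resident 2: others sum to 41; max(0, 49 - 41) = 8.
Resident 3: others sum to 35; max(0, 49 - 35) = 14.
Total collected = 0 + 8 + 14 = 22.

22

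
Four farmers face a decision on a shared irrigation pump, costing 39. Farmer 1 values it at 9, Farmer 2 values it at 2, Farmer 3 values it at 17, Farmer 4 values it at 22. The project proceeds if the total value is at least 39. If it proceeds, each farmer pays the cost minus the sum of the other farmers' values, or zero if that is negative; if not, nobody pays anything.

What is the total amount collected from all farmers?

17

Total value 50 ≥ cost 39, so it is built.
Farmer 1: others sum to 41; max(0, 39 - 41) = 0.
Farmer 2: others sum to 48; max(0, 39 - 48) = 0.
Farmer 3: others sum to 33; max(0, 39 - 33) = 6.
Farmer 4: others sum to 28; max(0, 39 - 28) = 11.
Total collected = 0 + 0 + 6 + 11 = 17.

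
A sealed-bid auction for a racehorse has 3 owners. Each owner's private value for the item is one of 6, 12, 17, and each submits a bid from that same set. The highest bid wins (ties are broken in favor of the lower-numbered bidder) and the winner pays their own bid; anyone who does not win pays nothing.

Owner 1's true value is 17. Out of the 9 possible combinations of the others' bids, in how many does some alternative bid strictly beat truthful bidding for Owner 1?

4

Others bid (6, 6): truth gives 0; bid 6 gives 11 > 0. Violating.
Others bid (6, 12): truth gives 0; bid 12 gives 5 > 0. Violating.
Others bid (12, 6): truth gives 0; bid 12 gives 5 > 0. Violating.
Others bid (12, 12): truth gives 0; bid 12 gives 5 > 0. Violating.
Others bid (6, 17): truth gives 0; no alternative beats it.
Others bid (12, 17): truth gives 0; no alternative beats it.
(Checking all 9 profiles: 4 have a profitable deviation, 5 do not.)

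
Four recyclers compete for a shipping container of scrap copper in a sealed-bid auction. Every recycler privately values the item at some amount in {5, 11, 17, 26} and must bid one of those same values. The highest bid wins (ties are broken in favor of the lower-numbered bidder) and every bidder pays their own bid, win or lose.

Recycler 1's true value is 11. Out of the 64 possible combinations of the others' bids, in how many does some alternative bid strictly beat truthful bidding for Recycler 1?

Others bid (5, 5, 5): truth gives 0; bid 5 gives 6 > 0. Violating.
Others bid (5, 5, 17): truth gives -11; bid 5 gives -5 > -11. Violating.
Others bid (5, 5, 26): truth gives -11; bid 5 gives -5 > -11. Violating.
Others bid (5, 11, 17): truth gives -11; bid 5 gives -5 > -11. Violating.
Others bid (5, 5, 11): truth gives 0; no alternative beats it.
Others bid (5, 11, 5): truth gives 0; no alternative beats it.
(Checking all 64 profiles: 57 have a profitable deviation, 7 do not.)

57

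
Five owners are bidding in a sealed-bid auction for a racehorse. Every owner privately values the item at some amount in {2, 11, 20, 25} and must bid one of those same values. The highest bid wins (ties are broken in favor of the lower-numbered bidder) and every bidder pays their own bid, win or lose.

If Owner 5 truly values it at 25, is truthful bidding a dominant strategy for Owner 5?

No

Consider the case where Owner 1 bids 2, Owner 2 bids 2, Owner 3 bids 2 and Owner 4 bids 2.
Truthful bid 25: wins, pays 25, utility 25 - 25 = 0.
Bid 11 instead: wins, pays 11, utility 25 - 11 = 14.
Since 14 > 0, bidding 11 is strictly better here, so truthful bidding is not dominant.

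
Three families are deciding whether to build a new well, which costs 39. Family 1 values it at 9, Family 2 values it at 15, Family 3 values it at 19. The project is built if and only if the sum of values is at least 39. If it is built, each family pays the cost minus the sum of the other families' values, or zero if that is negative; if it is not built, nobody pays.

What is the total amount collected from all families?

Total value 43 ≥ cost 39, so it is built.
Family 1: others sum to 34; max(0, 39 - 34) = 5.
Family 2: others sum to 28; max(0, 39 - 28) = 11.
Family 3: others sum to 24; max(0, 39 - 24) = 15.
Total collected = 5 + 11 + 15 = 31.

31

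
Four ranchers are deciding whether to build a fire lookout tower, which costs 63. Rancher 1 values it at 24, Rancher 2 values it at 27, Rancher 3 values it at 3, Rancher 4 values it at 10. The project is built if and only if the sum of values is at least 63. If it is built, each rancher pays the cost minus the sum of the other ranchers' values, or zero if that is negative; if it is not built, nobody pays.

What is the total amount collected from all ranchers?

Total value 64 ≥ cost 63, so it is built.
Rancher 1: others sum to 40; max(0, 63 - 40) = 23.
Rancher 2: others sum to 37; max(0, 63 - 37) = 26.
Rancher 3: others sum to 61; max(0, 63 - 61) = 2.
Rancher 4: others sum to 54; max(0, 63 - 54) = 9.
Total collected = 23 + 26 + 2 + 9 = 60.

60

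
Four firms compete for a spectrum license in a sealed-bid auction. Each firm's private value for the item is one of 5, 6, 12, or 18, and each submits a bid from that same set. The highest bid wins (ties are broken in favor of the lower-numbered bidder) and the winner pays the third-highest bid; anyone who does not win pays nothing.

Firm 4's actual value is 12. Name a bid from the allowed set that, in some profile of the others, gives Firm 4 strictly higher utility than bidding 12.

18

Suppose Firm 1 bids 5, Firm 2 bids 5 and Firm 3 bids 12.
Bid 12: loses, pays 0, utility 0.
Bid 18: wins, pays 5, utility 12 - 5 = 7.
So bidding 18 beats truth here (7 > 0).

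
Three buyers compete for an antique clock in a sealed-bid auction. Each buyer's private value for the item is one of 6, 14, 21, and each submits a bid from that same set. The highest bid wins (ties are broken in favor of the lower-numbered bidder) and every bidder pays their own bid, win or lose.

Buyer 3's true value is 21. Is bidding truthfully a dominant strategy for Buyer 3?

Consider the case where Buyer 1 bids 6 and Buyer 2 bids 6.
Truthful bid 21: wins, pays 21, utility 21 - 21 = 0.
Bid 14 instead: wins, pays 14, utility 21 - 14 = 7.
Since 7 > 0, bidding 14 is strictly better here, so truthful bidding is not dominant.

No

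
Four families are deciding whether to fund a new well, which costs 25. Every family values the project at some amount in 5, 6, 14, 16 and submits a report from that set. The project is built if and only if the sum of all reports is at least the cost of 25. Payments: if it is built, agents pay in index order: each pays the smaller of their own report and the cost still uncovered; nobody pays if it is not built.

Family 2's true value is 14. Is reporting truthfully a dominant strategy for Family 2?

Consider the case where Family 1 reports 5, Family 3 reports 5 and Family 4 reports 14.
Truthful report 14: project built, pays 14, utility 14 - 14 = 0.
Report 5 instead: project built, pays 5, utility 14 - 5 = 9.
Since 9 > 0, reporting 5 is strictly better here, so truthful reporting is not dominant.

No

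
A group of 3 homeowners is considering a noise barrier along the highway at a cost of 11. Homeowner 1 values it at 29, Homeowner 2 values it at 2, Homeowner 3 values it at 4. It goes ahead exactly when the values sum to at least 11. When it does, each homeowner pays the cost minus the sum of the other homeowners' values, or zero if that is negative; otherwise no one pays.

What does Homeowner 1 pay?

5

Total value 35 ≥ cost 11, so the project is built.
The other homeowners' values sum to 6.
Cost minus that sum is 11 - 6 = 5.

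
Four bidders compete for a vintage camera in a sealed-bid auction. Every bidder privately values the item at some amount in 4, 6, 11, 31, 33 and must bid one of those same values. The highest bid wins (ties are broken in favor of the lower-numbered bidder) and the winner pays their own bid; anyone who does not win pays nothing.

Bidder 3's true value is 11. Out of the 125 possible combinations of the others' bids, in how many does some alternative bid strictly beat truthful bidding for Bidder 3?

Others bid (4, 4, 4): truth gives 0; bid 6 gives 5 > 0. Violating.
Others bid (4, 4, 6): truth gives 0; bid 6 gives 5 > 0. Violating.
Others bid (4, 4, 11): truth gives 0; no alternative beats it.
Others bid (4, 4, 31): truth gives 0; no alternative beats it.
(Checking all 125 profiles: 2 have a profitable deviation, 123 do not.)

2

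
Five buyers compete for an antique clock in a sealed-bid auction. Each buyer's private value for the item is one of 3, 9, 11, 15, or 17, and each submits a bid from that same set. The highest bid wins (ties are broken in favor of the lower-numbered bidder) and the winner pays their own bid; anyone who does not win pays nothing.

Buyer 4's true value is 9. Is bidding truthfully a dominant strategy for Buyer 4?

Check each profile of the others' bids and compare truth against every alternative bid.
Others bid (3, 3, 3, 3): truth gives 0, best alternative gives 0.
Others bid (3, 3, 3, 9): truth gives 0, best alternative gives 0.
Others bid (3, 3, 3, 11): truth gives 0, best alternative gives 0.
Others bid (3, 3, 3, 15): truth gives 0, best alternative gives 0.
Others bid (3, 3, 3, 17): truth gives 0, best alternative gives 0.
Others bid (3, 3, 9, 3): truth gives 0, best alternative gives 0.
(Remaining 619 profiles checked similarly; truth is weakly best in each.)
In every case the truthful bid is at least as good as any alternative, so it is a dominant strategy.

Yes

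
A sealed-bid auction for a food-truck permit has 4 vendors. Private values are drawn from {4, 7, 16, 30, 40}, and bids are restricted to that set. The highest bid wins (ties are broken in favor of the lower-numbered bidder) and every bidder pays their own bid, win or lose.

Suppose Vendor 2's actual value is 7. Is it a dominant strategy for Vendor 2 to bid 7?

No

Consider the case where Vendor 1 bids 4, Vendor 3 bids 4 and Vendor 4 bids 16.
Truthful bid 7: loses but pays 7, utility -7.
Bid 4 instead: loses but pays 4, utility -4.
Since -4 > -7, bidding 4 is strictly better here, so truthful bidding is not dominant.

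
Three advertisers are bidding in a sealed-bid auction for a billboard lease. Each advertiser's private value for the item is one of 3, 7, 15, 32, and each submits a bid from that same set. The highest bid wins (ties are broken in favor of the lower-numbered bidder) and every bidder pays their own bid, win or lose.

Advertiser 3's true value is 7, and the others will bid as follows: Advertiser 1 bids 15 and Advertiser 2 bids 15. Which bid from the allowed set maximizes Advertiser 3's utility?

3

Bid 3: loses but pays 3, utility -3.
Bid 7: loses but pays 7, utility -7.
Bid 15: loses but pays 15, utility -15.
Bid 32: wins, pays 32, utility 7 - 32 = -25.
The best choice is 3 with utility -3.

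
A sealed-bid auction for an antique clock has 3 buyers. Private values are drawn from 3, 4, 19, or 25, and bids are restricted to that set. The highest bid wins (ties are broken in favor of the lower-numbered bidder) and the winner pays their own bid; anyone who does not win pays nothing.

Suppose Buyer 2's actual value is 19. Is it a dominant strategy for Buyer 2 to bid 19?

No

Consider the case where Buyer 1 bids 3 and Buyer 3 bids 3.
Truthful bid 19: wins, pays 19, utility 19 - 19 = 0.
Bid 4 instead: wins, pays 4, utility 19 - 4 = 15.
Since 15 > 0, bidding 4 is strictly better here, so truthful bidding is not dominant.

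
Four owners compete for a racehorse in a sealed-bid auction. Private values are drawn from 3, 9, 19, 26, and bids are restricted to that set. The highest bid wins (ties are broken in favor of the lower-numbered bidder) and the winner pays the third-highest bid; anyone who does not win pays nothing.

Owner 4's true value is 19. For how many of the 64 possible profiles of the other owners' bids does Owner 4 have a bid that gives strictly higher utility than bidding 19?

Others bid (3, 3, 19): truth gives 0; bid 26 gives 16 > 0. Violating.
Others bid (3, 9, 19): truth gives 0; bid 26 gives 10 > 0. Violating.
Others bid (3, 19, 3): truth gives 0; bid 26 gives 16 > 0. Violating.
Others bid (3, 19, 9): truth gives 0; bid 26 gives 10 > 0. Violating.
Others bid (3, 3, 3): truth gives 16; no alternative beats it.
Others bid (3, 3, 9): truth gives 16; no alternative beats it.
(Checking all 64 profiles: 12 have a profitable deviation, 52 do not.)

12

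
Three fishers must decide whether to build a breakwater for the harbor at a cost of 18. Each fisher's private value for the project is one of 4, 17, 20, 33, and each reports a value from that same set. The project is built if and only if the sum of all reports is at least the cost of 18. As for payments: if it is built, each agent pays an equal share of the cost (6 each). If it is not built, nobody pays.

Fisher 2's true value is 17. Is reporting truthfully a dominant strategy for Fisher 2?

Yes

Check each profile of the others' reports and compare truth against every alternative report.
Others report (4, 4): truth gives 11, best alternative gives 11.
Others report (4, 17): truth gives 11, best alternative gives 11.
Others report (4, 20): truth gives 11, best alternative gives 11.
Others report (4, 33): truth gives 11, best alternative gives 11.
Others report (17, 4): truth gives 11, best alternative gives 11.
Others report (17, 17): truth gives 11, best alternative gives 11.
(Remaining 10 profiles checked similarly; truth is weakly best in each.)
In every case the truthful report is at least as good as any alternative, so it is a dominant strategy.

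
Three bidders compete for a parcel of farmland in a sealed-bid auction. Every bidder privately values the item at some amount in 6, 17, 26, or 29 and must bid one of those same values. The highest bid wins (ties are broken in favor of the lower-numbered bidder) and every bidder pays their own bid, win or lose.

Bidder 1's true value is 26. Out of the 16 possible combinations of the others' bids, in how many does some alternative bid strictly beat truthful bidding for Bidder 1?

11

Others bid (6, 6): truth gives 0; bid 6 gives 20 > 0. Violating.
Others bid (6, 17): truth gives 0; bid 17 gives 9 > 0. Violating.
Others bid (6, 29): truth gives -26; bid 29 gives -3 > -26. Violating.
Others bid (17, 6): truth gives 0; bid 17 gives 9 > 0. Violating.
Others bid (6, 26): truth gives 0; no alternative beats it.
Others bid (17, 26): truth gives 0; no alternative beats it.
(Checking all 16 profiles: 11 have a profitable deviation, 5 do not.)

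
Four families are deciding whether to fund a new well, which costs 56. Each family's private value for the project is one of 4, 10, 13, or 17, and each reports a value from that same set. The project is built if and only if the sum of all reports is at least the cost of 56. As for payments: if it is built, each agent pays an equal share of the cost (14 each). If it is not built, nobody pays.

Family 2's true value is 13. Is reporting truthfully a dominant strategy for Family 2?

No

Consider the case where Family 1 reports 10, Family 3 reports 17 and Family 4 reports 17.
Truthful report 13: project built, pays 14, utility 13 - 14 = -1.
Report 4 instead: project not built, utility 0.
Since 0 > -1, reporting 4 is strictly better here, so truthful reporting is not dominant.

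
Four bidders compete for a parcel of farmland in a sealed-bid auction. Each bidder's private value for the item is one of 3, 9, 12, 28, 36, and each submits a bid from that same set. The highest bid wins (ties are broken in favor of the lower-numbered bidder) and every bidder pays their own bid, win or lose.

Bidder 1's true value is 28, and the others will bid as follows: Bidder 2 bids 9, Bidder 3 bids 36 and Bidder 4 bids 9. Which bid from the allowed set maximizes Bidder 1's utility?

3

Bid 3: loses but pays 3, utility -3.
Bid 9: loses but pays 9, utility -9.
Bid 12: loses but pays 12, utility -12.
Bid 28: loses but pays 28, utility -28.
Bid 36: wins, pays 36, utility 28 - 36 = -8.
The best choice is 3 with utility -3.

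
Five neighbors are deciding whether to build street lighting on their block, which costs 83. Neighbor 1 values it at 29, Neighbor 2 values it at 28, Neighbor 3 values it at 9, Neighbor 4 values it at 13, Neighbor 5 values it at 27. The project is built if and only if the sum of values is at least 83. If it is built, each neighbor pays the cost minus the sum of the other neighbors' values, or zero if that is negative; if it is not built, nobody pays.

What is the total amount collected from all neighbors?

Total value 106 ≥ cost 83, so it is built.
Neighbor 1: others sum to 77; max(0, 83 - 77) = 6.
Neighbor 2: others sum to 78; max(0, 83 - 78) = 5.
Neighbor 3: others sum to 97; max(0, 83 - 97) = 0.
Neighbor 4: others sum to 93; max(0, 83 - 93) = 0.
Neighbor 5: others sum to 79; max(0, 83 - 79) = 4.
Total collected = 6 + 5 + 0 + 0 + 4 = 15.

15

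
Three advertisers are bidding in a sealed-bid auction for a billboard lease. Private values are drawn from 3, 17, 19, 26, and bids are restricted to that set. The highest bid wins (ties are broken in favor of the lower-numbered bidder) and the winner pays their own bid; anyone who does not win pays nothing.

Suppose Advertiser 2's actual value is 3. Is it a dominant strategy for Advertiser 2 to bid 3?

Check each profile of the others' bids and compare truth against every alternative bid.
Others bid (3, 3): truth gives 0, best alternative gives -14.
Others bid (3, 17): truth gives 0, best alternative gives -14.
Others bid (3, 19): truth gives 0, best alternative gives 0.
Others bid (3, 26): truth gives 0, best alternative gives 0.
Others bid (17, 3): truth gives 0, best alternative gives 0.
Others bid (17, 17): truth gives 0, best alternative gives 0.
(Remaining 10 profiles checked similarly; truth is weakly best in each.)
In every case the truthful bid is at least as good as any alternative, so it is a dominant strategy.

Yes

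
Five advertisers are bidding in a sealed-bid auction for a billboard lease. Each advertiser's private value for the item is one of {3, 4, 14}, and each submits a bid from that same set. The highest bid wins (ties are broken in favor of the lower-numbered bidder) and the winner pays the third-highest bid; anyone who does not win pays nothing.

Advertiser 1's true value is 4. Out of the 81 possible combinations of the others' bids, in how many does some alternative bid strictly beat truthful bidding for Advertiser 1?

4

Others bid (3, 3, 3, 14): truth gives 0; bid 14 gives 1 > 0. Violating.
Others bid (3, 3, 14, 3): truth gives 0; bid 14 gives 1 > 0. Violating.
Others bid (3, 14, 3, 3): truth gives 0; bid 14 gives 1 > 0. Violating.
Others bid (14, 3, 3, 3): truth gives 0; bid 14 gives 1 > 0. Violating.
Others bid (3, 3, 3, 3): truth gives 1; no alternative beats it.
Others bid (3, 3, 3, 4): truth gives 1; no alternative beats it.
(Checking all 81 profiles: 4 have a profitable deviation, 77 do not.)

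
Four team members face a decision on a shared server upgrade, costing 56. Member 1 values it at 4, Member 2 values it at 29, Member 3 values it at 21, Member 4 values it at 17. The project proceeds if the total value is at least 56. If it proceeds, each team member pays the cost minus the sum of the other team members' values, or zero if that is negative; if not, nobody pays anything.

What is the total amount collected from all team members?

Total value 71 ≥ cost 56, so it is built.
Member 1: others sum to 67; max(0, 56 - 67) = 0.
Member 2: others sum to 42; max(0, 56 - 42) = 14.
Member 3: others sum to 50; max(0, 56 - 50) = 6.
Member 4: others sum to 54; max(0, 56 - 54) = 2.
Total collected = 0 + 14 + 6 + 2 = 22.

22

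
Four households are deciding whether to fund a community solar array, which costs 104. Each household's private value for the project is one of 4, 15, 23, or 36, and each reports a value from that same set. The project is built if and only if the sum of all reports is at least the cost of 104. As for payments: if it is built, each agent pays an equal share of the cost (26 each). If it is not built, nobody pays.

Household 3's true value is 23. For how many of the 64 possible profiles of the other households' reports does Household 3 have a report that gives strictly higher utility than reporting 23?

9

Others report (15, 36, 36): truth gives -3; report 4 gives 0 > -3. Violating.
Others report (23, 23, 36): truth gives -3; report 4 gives 0 > -3. Violating.
Others report (23, 36, 23): truth gives -3; report 4 gives 0 > -3. Violating.
Others report (23, 36, 36): truth gives -3; report 4 gives 0 > -3. Violating.
Others report (4, 4, 4): truth gives 0; no alternative beats it.
Others report (4, 4, 15): truth gives 0; no alternative beats it.
(Checking all 64 profiles: 9 have a profitable deviation, 55 do not.)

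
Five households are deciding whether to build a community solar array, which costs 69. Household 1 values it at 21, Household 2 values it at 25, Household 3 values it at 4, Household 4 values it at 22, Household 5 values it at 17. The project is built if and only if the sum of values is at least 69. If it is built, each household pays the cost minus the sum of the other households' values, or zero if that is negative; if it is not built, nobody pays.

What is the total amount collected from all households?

8

Total value 89 ≥ cost 69, so it is built.
Household 1: others sum to 68; max(0, 69 - 68) = 1.
Household 2: others sum to 64; max(0, 69 - 64) = 5.
Household 3: others sum to 85; max(0, 69 - 85) = 0.
Household 4: others sum to 67; max(0, 69 - 67) = 2.
Household 5: others sum to 72; max(0, 69 - 72) = 0.
Total collected = 1 + 5 + 0 + 2 + 0 = 8.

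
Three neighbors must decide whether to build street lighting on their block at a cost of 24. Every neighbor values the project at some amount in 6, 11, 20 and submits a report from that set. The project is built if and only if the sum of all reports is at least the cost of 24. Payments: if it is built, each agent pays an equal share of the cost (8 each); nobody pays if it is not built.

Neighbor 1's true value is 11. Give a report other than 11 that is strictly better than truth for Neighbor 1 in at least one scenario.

20

Suppose Neighbor 2 reports 6 and Neighbor 3 reports 6.
Report 11: project not built, utility 0.
Report 20: project built, pays 8, utility 11 - 8 = 3.
So reporting 20 beats truth here (3 > 0).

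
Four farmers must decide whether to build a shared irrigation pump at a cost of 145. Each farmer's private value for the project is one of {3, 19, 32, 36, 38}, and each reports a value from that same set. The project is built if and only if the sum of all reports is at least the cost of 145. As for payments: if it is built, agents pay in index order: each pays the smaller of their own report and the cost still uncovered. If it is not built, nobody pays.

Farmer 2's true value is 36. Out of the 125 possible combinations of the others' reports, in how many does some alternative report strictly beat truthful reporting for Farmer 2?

1

Others report (38, 38, 38): truth gives 0; report 32 gives 4 > 0. Violating.
Others report (3, 3, 3): truth gives 0; no alternative beats it.
Others report (3, 3, 19): truth gives 0; no alternative beats it.
(Checking all 125 profiles: 1 has a profitable deviation, 124 do not.)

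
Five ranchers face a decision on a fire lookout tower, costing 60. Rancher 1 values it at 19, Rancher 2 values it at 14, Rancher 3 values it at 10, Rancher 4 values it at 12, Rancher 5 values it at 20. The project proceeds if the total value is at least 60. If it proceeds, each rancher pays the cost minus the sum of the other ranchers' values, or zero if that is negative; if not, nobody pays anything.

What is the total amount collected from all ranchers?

9

Total value 75 ≥ cost 60, so it is built.
Rancher 1: others sum to 56; max(0, 60 - 56) = 4.
Rancher 2: others sum to 61; max(0, 60 - 61) = 0.
Rancher 3: others sum to 65; max(0, 60 - 65) = 0.
Rancher 4: others sum to 63; max(0, 60 - 63) = 0.
Rancher 5: others sum to 55; max(0, 60 - 55) = 5.
Total collected = 4 + 0 + 0 + 0 + 5 = 9.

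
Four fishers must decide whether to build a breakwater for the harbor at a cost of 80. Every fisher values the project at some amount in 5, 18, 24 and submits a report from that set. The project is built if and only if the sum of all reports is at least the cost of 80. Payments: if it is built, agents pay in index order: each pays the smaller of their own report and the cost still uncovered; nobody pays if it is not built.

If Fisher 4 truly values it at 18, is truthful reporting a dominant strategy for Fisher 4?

Yes

Check each profile of the others' reports and compare truth against every alternative report.
Others report (24, 24, 24): truth gives 10, best alternative gives 10.
Others report (18, 24, 24): truth gives 4, best alternative gives 4.
Others report (24, 18, 24): truth gives 4, best alternative gives 4.
Others report (24, 24, 18): truth gives 4, best alternative gives 4.
Others report (5, 5, 5): truth gives 0, best alternative gives 0.
Others report (5, 5, 18): truth gives 0, best alternative gives 0.
(Remaining 21 profiles checked similarly; truth is weakly best in each.)
In every case the truthful report is at least as good as any alternative, so it is a dominant strategy.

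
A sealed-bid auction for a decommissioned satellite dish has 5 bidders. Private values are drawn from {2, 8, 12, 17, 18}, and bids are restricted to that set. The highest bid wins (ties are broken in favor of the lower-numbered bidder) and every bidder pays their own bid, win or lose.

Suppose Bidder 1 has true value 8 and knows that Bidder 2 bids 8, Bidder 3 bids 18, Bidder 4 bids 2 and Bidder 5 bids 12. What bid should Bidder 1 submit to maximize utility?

Bid 2: loses but pays 2, utility -2.
Bid 8: loses but pays 8, utility -8.
Bid 12: loses but pays 12, utility -12.
Bid 17: loses but pays 17, utility -17.
Bid 18: wins, pays 18, utility 8 - 18 = -10.
The best choice is 2 with utility -2.

2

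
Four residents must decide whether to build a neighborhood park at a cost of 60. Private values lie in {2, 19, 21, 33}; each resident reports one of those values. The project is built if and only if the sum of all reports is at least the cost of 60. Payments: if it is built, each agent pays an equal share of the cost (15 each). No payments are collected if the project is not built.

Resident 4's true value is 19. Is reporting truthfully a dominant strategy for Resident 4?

No

Consider the case where Resident 1 reports 2, Resident 2 reports 2 and Resident 3 reports 33.
Truthful report 19: project not built, utility 0.
Report 33 instead: project built, pays 15, utility 19 - 15 = 4.
Since 4 > 0, reporting 33 is strictly better here, so truthful reporting is not dominant.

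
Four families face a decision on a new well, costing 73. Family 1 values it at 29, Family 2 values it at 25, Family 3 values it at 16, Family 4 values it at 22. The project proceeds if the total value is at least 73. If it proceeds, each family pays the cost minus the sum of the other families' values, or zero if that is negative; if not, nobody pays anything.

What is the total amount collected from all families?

19

Total value 92 ≥ cost 73, so it is built.
Family 1: others sum to 63; max(0, 73 - 63) = 10.
Family 2: others sum to 67; max(0, 73 - 67) = 6.
Family 3: others sum to 76; max(0, 73 - 76) = 0.
Family 4: others sum to 70; max(0, 73 - 70) = 3.
Total collected = 10 + 6 + 0 + 3 = 19.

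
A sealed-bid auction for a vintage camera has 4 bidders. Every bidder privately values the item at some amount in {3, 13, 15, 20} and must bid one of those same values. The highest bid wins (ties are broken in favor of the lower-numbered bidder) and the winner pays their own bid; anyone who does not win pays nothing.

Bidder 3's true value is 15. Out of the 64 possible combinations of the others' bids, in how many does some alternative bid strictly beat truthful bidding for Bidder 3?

Others bid (3, 3, 3): truth gives 0; bid 13 gives 2 > 0. Violating.
Others bid (3, 3, 13): truth gives 0; bid 13 gives 2 > 0. Violating.
Others bid (3, 3, 15): truth gives 0; no alternative beats it.
Others bid (3, 3, 20): truth gives 0; no alternative beats it.
(Checking all 64 profiles: 2 have a profitable deviation, 62 do not.)

2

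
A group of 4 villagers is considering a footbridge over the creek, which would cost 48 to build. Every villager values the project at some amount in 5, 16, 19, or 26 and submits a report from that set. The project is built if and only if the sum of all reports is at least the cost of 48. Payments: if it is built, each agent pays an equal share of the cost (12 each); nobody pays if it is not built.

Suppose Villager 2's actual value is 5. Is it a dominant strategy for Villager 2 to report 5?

Yes

Check each profile of the others' reports and compare truth against every alternative report.
Others report (5, 5, 26): truth gives 0, best alternative gives -7.
Others report (5, 16, 16): truth gives 0, best alternative gives -7.
Others report (5, 16, 19): truth gives 0, best alternative gives -7.
Others report (5, 19, 16): truth gives 0, best alternative gives -7.
Others report (5, 26, 5): truth gives 0, best alternative gives -7.
Others report (16, 5, 16): truth gives 0, best alternative gives -7.
(Remaining 58 profiles checked similarly; truth is weakly best in each.)
In every case the truthful report is at least as good as any alternative, so it is a dominant strategy.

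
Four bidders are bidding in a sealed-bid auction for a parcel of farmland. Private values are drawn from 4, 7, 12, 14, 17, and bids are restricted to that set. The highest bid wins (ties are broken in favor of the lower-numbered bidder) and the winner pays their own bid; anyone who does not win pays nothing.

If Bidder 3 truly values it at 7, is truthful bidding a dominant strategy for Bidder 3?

Yes

Check each profile of the others' bids and compare truth against every alternative bid.
Others bid (4, 4, 4): truth gives 0, best alternative gives 0.
Others bid (4, 4, 7): truth gives 0, best alternative gives 0.
Others bid (4, 4, 12): truth gives 0, best alternative gives 0.
Others bid (4, 4, 14): truth gives 0, best alternative gives 0.
Others bid (4, 4, 17): truth gives 0, best alternative gives 0.
Others bid (4, 7, 4): truth gives 0, best alternative gives 0.
(Remaining 119 profiles checked similarly; truth is weakly best in each.)
In every case the truthful bid is at least as good as any alternative, so it is a dominant strategy.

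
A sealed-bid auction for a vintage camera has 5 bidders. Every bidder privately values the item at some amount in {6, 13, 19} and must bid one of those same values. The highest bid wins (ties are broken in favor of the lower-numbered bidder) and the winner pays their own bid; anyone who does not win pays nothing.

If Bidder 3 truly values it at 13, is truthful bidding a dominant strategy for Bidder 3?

Check each profile of the others' bids and compare truth against every alternative bid.
Others bid (6, 6, 6, 6): truth gives 0, best alternative gives 0.
Others bid (6, 6, 6, 13): truth gives 0, best alternative gives 0.
Others bid (6, 6, 6, 19): truth gives 0, best alternative gives 0.
Others bid (6, 6, 13, 6): truth gives 0, best alternative gives 0.
Others bid (6, 6, 13, 13): truth gives 0, best alternative gives 0.
Others bid (6, 6, 13, 19): truth gives 0, best alternative gives 0.
(Remaining 75 profiles checked similarly; truth is weakly best in each.)
In every case the truthful bid is at least as good as any alternative, so it is a dominant strategy.

Yes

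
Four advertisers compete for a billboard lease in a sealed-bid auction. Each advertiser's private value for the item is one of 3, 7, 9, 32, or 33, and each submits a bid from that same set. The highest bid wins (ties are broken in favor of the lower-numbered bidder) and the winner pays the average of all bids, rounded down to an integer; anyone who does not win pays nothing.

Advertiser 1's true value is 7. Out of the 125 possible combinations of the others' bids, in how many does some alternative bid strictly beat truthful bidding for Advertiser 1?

4

Others bid (3, 3, 3): truth gives 3; bid 3 gives 4 > 3. Violating.
Others bid (3, 3, 9): truth gives 0; bid 9 gives 1 > 0. Violating.
Others bid (3, 9, 3): truth gives 0; bid 9 gives 1 > 0. Violating.
Others bid (9, 3, 3): truth gives 0; bid 9 gives 1 > 0. Violating.
Others bid (3, 3, 7): truth gives 2; no alternative beats it.
Others bid (3, 3, 32): truth gives 0; no alternative beats it.
(Checking all 125 profiles: 4 have a profitable deviation, 121 do not.)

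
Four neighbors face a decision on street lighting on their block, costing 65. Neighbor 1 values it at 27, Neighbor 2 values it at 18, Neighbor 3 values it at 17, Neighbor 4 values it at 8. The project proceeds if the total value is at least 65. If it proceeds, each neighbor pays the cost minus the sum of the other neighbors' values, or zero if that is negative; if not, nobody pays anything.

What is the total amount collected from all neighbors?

Total value 70 ≥ cost 65, so it is built.
Neighbor 1: others sum to 43; max(0, 65 - 43) = 22.
Neighbor 2: others sum to 52; max(0, 65 - 52) = 13.
Neighbor 3: others sum to 53; max(0, 65 - 53) = 12.
Neighbor 4: others sum to 62; max(0, 65 - 62) = 3.
Total collected = 22 + 13 + 12 + 3 = 50.

50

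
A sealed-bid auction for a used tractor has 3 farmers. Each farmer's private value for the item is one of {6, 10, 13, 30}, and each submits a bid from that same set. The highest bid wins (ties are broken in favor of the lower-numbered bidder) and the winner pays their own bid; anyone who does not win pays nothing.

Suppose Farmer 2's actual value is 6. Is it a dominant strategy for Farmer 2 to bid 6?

Yes

Check each profile of the others' bids and compare truth against every alternative bid.
Others bid (6, 6): truth gives 0, best alternative gives -4.
Others bid (6, 10): truth gives 0, best alternative gives -4.
Others bid (6, 13): truth gives 0, best alternative gives 0.
Others bid (6, 30): truth gives 0, best alternative gives 0.
Others bid (10, 6): truth gives 0, best alternative gives 0.
Others bid (10, 10): truth gives 0, best alternative gives 0.
(Remaining 10 profiles checked similarly; truth is weakly best in each.)
In every case the truthful bid is at least as good as any alternative, so it is a dominant strategy.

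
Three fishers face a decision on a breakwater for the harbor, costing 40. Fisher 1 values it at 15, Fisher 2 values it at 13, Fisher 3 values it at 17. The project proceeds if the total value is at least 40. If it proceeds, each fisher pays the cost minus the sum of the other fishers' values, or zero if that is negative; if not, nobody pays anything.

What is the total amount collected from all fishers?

30

Total value 45 ≥ cost 40, so it is built.
Fisher 1: others sum to 30; max(0, 40 - 30) = 10.
Fisher 2: others sum to 32; max(0, 40 - 32) = 8.
Fisher 3: others sum to 28; max(0, 40 - 28) = 12.
Total collected = 10 + 8 + 12 = 30.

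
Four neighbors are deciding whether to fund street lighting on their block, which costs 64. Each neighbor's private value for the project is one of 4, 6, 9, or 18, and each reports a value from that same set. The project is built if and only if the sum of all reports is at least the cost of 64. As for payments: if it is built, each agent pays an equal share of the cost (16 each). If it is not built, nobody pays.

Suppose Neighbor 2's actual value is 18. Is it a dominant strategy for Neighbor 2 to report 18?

Yes

Check each profile of the others' reports and compare truth against every alternative report.
Others report (18, 18, 18): truth gives 2, best alternative gives 0.
Others report (4, 4, 4): truth gives 0, best alternative gives 0.
Others report (4, 4, 6): truth gives 0, best alternative gives 0.
Others report (4, 4, 9): truth gives 0, best alternative gives 0.
Others report (4, 4, 18): truth gives 0, best alternative gives 0.
Others report (4, 6, 4): truth gives 0, best alternative gives 0.
(Remaining 58 profiles checked similarly; truth is weakly best in each.)
In every case the truthful report is at least as good as any alternative, so it is a dominant strategy.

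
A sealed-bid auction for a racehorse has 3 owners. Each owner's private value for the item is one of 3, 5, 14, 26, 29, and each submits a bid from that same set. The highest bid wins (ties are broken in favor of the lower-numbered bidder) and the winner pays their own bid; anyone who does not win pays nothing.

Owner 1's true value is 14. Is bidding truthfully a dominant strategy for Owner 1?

Consider the case where Owner 2 bids 3 and Owner 3 bids 3.
Truthful bid 14: wins, pays 14, utility 14 - 14 = 0.
Bid 3 instead: wins, pays 3, utility 14 - 3 = 11.
Since 11 > 0, bidding 3 is strictly better here, so truthful bidding is not dominant.

No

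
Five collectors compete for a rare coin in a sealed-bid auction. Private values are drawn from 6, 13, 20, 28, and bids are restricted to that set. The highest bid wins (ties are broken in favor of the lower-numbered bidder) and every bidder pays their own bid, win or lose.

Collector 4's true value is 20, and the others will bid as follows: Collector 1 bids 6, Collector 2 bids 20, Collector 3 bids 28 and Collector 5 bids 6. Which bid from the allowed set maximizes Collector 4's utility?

Bid 6: loses but pays 6, utility -6.
Bid 13: loses but pays 13, utility -13.
Bid 20: loses but pays 20, utility -20.
Bid 28: loses but pays 28, utility -28.
The best choice is 6 with utility -6.

6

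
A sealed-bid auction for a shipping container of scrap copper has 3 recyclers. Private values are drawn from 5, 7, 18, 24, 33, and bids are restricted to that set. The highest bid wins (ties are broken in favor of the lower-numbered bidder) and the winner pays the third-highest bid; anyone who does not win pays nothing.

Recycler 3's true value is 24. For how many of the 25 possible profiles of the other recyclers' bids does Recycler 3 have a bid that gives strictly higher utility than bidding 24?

Others bid (5, 24): truth gives 0; bid 33 gives 19 > 0. Violating.
Others bid (7, 24): truth gives 0; bid 33 gives 17 > 0. Violating.
Others bid (18, 24): truth gives 0; bid 33 gives 6 > 0. Violating.
Others bid (24, 5): truth gives 0; bid 33 gives 19 > 0. Violating.
Others bid (5, 5): truth gives 19; no alternative beats it.
Others bid (5, 7): truth gives 19; no alternative beats it.
(Checking all 25 profiles: 6 have a profitable deviation, 19 do not.)

6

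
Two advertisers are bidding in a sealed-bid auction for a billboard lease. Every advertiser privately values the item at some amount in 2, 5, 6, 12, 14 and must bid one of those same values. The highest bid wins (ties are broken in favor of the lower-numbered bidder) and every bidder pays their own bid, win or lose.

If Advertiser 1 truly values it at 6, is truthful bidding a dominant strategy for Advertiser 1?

No

Consider the case where Advertiser 2 bids 2.
Truthful bid 6: wins, pays 6, utility 6 - 6 = 0.
Bid 2 instead: wins, pays 2, utility 6 - 2 = 4.
Since 4 > 0, bidding 2 is strictly better here, so truthful bidding is not dominant.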